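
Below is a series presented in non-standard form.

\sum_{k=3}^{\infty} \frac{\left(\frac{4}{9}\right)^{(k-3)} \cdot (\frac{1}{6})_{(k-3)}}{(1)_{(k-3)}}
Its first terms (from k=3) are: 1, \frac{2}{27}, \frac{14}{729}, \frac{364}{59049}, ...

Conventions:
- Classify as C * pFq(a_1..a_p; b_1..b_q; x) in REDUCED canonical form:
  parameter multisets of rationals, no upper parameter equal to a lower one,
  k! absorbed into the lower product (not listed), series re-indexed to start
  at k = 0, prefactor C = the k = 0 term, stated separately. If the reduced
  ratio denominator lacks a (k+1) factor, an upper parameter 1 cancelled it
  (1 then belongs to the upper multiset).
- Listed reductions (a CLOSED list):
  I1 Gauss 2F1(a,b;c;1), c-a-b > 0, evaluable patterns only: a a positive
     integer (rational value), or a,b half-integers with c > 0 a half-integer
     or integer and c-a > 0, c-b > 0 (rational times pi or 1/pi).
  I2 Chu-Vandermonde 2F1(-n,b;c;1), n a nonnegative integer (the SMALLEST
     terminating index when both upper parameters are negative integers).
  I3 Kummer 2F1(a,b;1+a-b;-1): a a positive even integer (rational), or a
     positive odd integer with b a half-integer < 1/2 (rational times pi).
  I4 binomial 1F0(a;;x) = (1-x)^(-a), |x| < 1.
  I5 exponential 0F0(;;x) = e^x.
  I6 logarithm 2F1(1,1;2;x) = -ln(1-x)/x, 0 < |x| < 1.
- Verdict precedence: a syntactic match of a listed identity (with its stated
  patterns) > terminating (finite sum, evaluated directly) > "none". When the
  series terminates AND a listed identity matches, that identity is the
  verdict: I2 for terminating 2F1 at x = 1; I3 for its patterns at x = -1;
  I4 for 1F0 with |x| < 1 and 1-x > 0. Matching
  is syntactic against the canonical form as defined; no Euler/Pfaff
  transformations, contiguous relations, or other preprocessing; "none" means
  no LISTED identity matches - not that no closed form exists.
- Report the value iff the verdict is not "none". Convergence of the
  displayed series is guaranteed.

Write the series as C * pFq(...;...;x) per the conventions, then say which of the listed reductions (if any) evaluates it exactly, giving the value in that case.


Classification (C = 1): 1F0 with upper {\frac{1}{6}}, lower {-}, argument x = \frac{4}{9}. Verdict: binomial (I4) fires (the 1F0 binomial series: exponent -1/6, x = \frac{4}{9}). Exact value: \left(\frac{5}{9}\right)^{-\frac{1}{6}}.

Key step: x = \frac{4}{9} and (1)_k (C = 1) is k! itself.
Adjacent-term ratio: r(k) = \frac{4}{9} * (k+\frac{1}{6}) / [(k+1)] - poly over poly, x = \frac{4}{9} from leading terms; C = 1 at k = 0.


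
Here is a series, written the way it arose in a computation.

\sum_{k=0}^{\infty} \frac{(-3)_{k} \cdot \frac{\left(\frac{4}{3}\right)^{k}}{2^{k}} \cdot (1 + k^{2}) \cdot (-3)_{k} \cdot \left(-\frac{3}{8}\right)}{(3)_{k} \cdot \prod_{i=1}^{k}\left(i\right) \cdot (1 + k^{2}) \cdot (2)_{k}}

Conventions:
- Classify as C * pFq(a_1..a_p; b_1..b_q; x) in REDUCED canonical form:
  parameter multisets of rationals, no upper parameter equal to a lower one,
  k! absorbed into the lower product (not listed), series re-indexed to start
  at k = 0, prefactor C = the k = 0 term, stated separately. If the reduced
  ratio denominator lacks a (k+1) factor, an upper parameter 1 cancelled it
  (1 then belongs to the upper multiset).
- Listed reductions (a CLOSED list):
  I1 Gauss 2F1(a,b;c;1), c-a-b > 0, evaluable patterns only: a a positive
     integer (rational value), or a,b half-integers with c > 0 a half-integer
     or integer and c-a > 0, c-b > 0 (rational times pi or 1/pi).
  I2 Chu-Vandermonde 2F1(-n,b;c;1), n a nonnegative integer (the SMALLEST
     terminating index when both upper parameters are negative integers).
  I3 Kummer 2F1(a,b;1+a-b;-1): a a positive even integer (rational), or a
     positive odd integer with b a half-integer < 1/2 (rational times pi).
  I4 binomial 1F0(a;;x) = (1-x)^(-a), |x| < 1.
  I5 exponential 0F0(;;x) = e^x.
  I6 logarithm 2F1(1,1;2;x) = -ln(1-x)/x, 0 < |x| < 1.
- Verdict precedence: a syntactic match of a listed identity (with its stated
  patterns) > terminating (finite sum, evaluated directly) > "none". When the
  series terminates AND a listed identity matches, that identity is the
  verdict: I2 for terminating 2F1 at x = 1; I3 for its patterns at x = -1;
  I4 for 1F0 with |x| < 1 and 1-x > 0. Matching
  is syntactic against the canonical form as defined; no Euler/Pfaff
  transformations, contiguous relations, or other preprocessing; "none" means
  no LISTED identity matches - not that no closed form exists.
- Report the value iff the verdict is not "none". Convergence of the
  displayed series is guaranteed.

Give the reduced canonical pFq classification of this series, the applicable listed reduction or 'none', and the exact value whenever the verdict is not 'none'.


x = \frac{2}{3} here; the reduced form reads 2F2, upper {-3, -3}, lower {2, 3}, C = -\frac{3}{8}. Verdict: terminating - no listed pattern fits, but -3 in the upper list cuts the series at k = 3; direct evaluation. Exact value: -\frac{1711}{2160}.

Structural cue: with t_0 = -\frac{3}{8}, striking the common factor k^2 + 1 reduces the term (C = -3/8, x = 2/3).
Adjacent-term ratio: r(k) = \frac{2}{3} * (k-3) (k-3) / [(k+2) (k+3) (k+1)] - rational in k. x = \frac{2}{3}; t_0 = -\frac{3}{8}; negate the roots.


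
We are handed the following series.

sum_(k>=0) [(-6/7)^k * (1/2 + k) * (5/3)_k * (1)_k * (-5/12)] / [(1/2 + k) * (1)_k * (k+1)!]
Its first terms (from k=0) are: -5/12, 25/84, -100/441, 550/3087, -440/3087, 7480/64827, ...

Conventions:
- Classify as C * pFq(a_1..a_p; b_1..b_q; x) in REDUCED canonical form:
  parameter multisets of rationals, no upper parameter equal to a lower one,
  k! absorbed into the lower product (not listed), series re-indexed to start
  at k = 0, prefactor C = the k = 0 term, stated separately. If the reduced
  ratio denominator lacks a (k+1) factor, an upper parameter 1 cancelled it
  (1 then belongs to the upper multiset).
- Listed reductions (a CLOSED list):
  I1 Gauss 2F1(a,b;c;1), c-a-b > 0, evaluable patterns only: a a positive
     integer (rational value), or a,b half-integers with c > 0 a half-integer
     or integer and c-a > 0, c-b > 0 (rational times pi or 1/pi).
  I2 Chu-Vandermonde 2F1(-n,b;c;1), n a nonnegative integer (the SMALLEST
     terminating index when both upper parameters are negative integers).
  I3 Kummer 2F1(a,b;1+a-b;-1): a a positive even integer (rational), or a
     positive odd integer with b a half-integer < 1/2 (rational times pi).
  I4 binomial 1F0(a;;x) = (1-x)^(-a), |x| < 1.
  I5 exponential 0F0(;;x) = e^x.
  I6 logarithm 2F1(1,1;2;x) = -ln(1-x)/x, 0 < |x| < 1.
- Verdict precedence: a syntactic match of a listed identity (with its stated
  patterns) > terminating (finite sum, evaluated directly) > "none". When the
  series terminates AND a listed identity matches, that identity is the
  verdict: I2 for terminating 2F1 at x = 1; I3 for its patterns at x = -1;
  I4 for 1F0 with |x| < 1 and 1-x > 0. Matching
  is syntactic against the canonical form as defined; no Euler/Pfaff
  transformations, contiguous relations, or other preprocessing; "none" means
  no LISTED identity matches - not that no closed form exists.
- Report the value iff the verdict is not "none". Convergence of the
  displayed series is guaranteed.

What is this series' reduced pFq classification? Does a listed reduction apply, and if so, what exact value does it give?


x = -6/7 here; the reduced form reads 2F1, upper {1, 5/3}, lower {2}, C = -5/12. Verdict: none - at argument -6/7 the multisets {1, 5/3} ; {2} match no listed identity.

Key observation: x = (-6/7) and (1)_k (C = -5/12) is k! itself.
Ratio: r(k) = (-6/7) * (k+1) (k+5/3) / [(k+2) (k+1)] - rational in k, leading ratio (-6/7); with t_0 = -5/12, classification follows.


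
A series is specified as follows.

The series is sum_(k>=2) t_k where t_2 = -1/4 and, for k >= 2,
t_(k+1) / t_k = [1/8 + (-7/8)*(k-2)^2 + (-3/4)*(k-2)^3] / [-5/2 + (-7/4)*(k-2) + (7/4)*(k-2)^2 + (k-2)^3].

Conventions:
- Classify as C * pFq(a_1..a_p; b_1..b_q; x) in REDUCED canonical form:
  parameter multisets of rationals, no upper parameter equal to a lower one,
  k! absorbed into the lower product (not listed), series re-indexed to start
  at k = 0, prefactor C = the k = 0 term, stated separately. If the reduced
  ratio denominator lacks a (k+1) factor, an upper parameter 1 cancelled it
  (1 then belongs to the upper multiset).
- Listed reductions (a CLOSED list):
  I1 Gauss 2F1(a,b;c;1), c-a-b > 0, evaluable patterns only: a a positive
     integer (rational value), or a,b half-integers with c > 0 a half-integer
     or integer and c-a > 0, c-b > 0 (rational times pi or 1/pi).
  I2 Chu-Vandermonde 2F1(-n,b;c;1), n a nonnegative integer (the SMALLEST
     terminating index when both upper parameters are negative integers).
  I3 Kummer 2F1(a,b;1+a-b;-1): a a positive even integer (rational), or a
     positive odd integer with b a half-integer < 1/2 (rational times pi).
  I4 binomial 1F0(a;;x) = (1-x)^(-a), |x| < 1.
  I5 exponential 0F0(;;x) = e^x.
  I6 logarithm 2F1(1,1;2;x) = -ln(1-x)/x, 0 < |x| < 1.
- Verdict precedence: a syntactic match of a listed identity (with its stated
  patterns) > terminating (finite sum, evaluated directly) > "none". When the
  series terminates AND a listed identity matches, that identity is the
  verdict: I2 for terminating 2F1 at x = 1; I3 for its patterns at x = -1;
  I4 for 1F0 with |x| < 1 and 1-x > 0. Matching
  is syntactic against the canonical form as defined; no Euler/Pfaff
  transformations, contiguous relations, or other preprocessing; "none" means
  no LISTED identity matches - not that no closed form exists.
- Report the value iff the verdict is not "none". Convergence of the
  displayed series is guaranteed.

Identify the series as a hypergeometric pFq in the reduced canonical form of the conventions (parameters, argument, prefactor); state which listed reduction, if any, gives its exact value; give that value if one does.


The series (x = -3/4) is 3F2: upper {-1/3, 1/2, 1}, lower {-5/4, 2}, prefactor -1/4. Verdict: none. Every listed pattern misses the 3F2 form at -3/4, upper {-1/3, 1/2, 1}.

Structural cue: x = (-3/4) and roots of the ratio polynomials (C = -1/4, x = -3/4) are the negated parameters.
Ratio: r(k) = (-3/4) * (k-1/3) (k+1/2) (k+1) / [(k-5/4) (k+2) (k+1)] ; factor over Q: parameters, x = (-3/4), and C = -1/4.


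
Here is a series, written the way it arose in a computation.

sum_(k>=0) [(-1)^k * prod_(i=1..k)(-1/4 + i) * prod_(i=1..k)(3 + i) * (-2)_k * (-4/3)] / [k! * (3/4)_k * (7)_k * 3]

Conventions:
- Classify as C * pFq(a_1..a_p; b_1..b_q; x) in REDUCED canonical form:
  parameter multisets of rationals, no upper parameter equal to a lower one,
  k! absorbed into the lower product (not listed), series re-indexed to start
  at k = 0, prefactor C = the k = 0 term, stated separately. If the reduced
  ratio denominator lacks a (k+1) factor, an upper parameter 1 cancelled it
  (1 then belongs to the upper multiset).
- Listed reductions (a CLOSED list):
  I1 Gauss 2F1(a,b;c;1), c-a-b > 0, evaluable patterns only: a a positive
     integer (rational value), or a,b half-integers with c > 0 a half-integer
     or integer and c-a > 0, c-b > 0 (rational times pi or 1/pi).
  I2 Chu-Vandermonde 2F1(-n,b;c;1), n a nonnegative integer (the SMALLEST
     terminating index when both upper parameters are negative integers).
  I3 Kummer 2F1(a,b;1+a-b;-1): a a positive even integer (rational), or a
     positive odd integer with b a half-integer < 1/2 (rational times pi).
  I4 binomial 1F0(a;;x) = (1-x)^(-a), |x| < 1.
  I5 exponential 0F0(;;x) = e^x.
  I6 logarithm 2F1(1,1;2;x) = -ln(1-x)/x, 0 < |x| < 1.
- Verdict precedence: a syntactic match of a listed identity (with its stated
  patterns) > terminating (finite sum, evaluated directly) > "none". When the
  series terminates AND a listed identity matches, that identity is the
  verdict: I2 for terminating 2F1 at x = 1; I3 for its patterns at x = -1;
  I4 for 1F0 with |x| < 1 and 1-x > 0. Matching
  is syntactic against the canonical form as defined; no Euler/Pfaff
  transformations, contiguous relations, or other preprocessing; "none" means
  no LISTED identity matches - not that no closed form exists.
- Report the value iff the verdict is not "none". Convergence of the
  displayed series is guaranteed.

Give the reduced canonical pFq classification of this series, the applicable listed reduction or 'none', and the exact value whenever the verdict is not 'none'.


This is -4/9 * 2F1(-2, 4; 7; -1) in reduced canonical form. Verdict: Kummer (I3) matches (x = -1; c = 7 equals 1+a-b for upper {-2, 4}: listed pattern). Its exact value is -10/9.

The tell: x = (-1) and the running product (prefactor -4/9) telescopes to a rising factorial.
Step ratio: r(k) = (-1) * (k-2) (k+4) / [(k+7) (k+1)] - rational in k, leading ratio (-1); with t_0 = -4/9, classification follows.


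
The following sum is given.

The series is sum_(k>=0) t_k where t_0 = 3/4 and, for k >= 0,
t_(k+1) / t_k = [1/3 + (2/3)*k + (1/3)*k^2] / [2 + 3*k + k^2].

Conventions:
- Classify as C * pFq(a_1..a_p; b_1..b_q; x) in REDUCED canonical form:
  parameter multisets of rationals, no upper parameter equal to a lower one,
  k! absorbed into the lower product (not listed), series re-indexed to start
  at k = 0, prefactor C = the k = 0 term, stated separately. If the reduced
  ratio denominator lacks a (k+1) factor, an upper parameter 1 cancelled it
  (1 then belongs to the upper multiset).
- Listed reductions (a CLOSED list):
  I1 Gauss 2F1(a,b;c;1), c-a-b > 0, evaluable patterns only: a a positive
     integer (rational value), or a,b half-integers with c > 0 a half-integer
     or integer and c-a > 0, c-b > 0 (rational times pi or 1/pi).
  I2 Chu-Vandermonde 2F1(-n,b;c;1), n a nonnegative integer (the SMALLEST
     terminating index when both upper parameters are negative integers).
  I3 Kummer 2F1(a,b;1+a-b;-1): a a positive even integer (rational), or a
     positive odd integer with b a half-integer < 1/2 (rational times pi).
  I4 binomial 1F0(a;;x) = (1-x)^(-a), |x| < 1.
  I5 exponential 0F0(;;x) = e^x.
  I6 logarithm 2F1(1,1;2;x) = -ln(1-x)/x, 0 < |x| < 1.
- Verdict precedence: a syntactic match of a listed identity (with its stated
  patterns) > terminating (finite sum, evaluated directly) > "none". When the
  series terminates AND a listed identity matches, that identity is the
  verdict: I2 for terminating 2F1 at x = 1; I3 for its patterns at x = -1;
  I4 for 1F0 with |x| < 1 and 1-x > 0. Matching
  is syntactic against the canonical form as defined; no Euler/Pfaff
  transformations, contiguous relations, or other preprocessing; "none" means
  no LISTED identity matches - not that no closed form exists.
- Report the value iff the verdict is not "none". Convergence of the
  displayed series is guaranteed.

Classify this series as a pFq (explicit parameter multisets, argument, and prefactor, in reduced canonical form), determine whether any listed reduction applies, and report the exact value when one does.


Structural cue: t_0 = 3/4 here, and roots of the ratio polynomials (prefactor 3/4) are the negated parameters.
Step ratio: r(k) = (1/3) * (k+1) (k+1) / [(k+2) (k+1)] - rational in k. x = (1/3); t_0 = 3/4; negate the roots.

The series (x = 1/3) is 2F1: upper {1, 1}, lower {2}, prefactor 3/4. Verdict: the logarithmic series (I6) matches (the logarithm: parameters (1,1;2), x = 1/3). Hence: (-9/4) * ln(2/3).


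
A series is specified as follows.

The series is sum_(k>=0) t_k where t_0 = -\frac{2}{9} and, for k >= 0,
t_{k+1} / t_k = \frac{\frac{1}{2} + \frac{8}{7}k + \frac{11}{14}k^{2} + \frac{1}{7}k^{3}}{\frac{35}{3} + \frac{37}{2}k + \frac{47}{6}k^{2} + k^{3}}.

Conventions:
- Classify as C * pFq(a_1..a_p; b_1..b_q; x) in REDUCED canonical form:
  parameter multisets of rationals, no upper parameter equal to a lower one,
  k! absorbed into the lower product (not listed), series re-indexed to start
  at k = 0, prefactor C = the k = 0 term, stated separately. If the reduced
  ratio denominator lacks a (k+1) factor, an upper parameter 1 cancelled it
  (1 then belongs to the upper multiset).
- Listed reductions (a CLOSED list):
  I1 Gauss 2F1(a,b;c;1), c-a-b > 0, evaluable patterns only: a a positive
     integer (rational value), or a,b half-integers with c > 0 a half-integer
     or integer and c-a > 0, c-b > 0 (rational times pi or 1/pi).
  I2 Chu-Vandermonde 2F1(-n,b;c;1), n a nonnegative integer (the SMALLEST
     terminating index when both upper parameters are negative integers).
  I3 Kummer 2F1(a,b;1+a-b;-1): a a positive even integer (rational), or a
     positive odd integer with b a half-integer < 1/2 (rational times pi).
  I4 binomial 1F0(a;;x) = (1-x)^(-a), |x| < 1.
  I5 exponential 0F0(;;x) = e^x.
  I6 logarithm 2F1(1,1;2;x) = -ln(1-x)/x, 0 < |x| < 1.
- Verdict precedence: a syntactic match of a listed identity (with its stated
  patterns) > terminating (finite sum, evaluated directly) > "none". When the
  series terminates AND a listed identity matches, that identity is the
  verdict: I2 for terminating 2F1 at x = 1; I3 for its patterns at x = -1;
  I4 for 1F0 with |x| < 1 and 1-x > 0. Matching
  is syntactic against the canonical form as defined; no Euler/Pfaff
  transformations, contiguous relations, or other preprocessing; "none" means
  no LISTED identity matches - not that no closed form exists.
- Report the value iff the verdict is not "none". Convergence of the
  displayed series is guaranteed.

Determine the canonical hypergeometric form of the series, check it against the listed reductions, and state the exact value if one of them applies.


The series (x = \frac{1}{7}) is 2F1: upper {1, 1}, lower {\frac{10}{3}}, prefactor -\frac{2}{9}. Verdict: none (x = \frac{1}{7}): each listed identity misses the multisets {1, 1} ; {\frac{10}{3}}.

The tell: x = \frac{1}{7} and factor the ratio over Q (C = -2/9, x = 1/7): negated roots = parameters.
Ratio: r(k) = \frac{1}{7} * (k+1) (k+1) / [(k+\frac{10}{3}) (k+1)] ; factor over Q: parameters, x = \frac{1}{7}, and C = -\frac{2}{9}.


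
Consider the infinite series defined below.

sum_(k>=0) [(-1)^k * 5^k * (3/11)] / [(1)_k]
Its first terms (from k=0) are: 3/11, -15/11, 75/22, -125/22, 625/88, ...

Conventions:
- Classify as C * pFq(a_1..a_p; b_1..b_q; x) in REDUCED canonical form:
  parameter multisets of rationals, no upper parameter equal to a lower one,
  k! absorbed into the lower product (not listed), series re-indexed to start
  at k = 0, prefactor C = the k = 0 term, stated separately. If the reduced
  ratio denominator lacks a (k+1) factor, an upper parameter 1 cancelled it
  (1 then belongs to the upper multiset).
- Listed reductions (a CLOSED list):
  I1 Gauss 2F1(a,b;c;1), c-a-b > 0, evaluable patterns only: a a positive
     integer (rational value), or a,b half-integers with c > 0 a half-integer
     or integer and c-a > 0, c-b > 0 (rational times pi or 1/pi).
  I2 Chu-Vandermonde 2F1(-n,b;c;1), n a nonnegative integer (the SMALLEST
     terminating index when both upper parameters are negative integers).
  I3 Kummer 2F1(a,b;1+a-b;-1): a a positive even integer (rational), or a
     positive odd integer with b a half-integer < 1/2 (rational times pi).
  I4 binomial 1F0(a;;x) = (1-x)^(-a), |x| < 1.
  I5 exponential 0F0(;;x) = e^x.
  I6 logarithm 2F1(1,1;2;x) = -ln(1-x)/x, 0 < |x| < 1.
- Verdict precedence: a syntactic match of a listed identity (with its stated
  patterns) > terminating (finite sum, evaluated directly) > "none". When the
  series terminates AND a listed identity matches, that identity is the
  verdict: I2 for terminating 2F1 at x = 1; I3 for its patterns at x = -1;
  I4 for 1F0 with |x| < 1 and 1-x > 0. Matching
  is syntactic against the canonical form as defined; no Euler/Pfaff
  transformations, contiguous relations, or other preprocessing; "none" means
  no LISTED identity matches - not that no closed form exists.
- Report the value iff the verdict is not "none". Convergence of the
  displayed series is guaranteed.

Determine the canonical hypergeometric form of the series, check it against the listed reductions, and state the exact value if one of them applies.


First insight: from the first term 3/11: (1)_k (prefactor 3/11) is k! itself.
Term ratio: r(k) = (-5) * 1 / [(k+1)] - rational; roots negated = parameters, x = (-5), C = 3/11.

At argument -5: a 0F0 with upper {-}, lower {-}, scaled by C = 3/11. Verdict: this is exponential (I5) (the 0F0 exponential series at x = -5). Sum: (3/11) * e^(-5).


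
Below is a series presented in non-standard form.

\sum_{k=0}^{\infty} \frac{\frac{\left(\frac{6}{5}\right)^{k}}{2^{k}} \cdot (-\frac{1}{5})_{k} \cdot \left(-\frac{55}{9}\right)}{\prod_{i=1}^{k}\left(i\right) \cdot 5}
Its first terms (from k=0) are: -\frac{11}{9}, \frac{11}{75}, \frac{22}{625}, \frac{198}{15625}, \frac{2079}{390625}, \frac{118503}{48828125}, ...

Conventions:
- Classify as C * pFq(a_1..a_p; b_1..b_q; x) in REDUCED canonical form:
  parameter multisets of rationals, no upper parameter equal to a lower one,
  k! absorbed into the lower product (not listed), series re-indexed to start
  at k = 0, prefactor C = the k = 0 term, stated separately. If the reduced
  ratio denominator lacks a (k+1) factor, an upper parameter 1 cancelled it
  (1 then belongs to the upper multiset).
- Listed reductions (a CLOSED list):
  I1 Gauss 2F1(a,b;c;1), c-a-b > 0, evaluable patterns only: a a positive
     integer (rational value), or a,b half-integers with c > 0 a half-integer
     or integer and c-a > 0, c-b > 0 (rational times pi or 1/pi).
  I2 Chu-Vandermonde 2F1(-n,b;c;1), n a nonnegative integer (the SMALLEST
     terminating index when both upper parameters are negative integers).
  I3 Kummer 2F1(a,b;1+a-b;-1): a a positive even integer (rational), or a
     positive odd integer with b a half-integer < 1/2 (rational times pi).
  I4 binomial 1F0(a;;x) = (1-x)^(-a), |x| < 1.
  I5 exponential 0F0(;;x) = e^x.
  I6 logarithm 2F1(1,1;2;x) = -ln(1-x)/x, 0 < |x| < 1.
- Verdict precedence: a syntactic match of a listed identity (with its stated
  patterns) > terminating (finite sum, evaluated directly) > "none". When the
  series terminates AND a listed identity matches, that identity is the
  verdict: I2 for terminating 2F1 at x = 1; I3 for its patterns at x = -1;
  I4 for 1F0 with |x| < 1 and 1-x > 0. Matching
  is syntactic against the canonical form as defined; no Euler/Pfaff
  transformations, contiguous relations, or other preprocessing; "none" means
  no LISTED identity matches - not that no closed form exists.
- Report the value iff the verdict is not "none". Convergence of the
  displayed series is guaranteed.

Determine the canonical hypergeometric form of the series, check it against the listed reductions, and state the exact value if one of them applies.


The series (x = \frac{3}{5}) is 1F0: upper {-\frac{1}{5}}, lower {-}, prefactor -\frac{11}{9}. Verdict (x = \frac{3}{5}): the I4 binomial reduction applies (the 1F0 binomial series: exponent 1/5, x = \frac{3}{5}). Value: \left(-\frac{11}{9}\right) \cdot \left(\frac{2}{5}\right)^{\frac{1}{5}}.

Key step: from the first term -\frac{11}{9}: the constant factors (prefactor -11/9) combine into one prefactor.
Ratio: r(k) = \frac{3}{5} * (k-\frac{1}{5}) / [(k+1)] - rational; roots negated = parameters, x = \frac{3}{5}, C = -\frac{11}{9}.


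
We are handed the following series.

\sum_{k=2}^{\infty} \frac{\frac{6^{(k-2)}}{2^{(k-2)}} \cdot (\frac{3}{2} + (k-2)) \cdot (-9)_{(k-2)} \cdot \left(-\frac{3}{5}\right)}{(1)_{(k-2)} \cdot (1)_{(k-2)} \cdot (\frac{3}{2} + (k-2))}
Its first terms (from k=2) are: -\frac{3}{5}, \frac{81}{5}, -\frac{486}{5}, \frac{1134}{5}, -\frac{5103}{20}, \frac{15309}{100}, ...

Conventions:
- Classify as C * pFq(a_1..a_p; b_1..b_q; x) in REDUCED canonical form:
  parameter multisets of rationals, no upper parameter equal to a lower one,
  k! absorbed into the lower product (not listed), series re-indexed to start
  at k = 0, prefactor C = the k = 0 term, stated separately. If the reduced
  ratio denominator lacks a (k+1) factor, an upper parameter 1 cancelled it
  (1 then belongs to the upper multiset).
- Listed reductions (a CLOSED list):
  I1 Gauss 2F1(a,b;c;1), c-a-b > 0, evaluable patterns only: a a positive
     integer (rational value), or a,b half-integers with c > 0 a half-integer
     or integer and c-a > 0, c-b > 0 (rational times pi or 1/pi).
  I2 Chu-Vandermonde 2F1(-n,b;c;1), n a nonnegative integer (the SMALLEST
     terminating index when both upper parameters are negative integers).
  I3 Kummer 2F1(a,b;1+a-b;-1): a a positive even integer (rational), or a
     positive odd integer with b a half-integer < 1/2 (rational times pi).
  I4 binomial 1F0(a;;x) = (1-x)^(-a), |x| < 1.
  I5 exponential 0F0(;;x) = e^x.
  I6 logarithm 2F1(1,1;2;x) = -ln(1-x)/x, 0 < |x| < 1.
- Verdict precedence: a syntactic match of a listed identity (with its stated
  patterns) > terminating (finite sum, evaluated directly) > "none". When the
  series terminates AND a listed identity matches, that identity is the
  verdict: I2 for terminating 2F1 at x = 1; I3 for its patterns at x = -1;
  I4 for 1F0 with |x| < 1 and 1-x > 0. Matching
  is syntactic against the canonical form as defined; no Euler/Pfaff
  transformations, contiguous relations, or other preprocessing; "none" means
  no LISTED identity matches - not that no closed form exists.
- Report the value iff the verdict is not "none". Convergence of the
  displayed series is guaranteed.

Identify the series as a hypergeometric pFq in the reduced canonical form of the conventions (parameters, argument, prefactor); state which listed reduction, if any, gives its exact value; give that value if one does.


At argument 3: a 1F1 with upper {-9}, lower {1}, scaled by C = -\frac{3}{5}. Verdict: terminating. With -9 upstairs the series is a 10-term polynomial sum; evaluated term by term. Value: \frac{7131}{11200}.

Structural cue: t_0 being -\frac{3}{5}, the two k-th powers (C = -3/5, x = 3) combine into one argument.
Ratio: r(k) = 3 * (k-9) / [(k+1) (k+1)] - rational in k, leading ratio 3; with t_0 = -\frac{3}{5}, classification follows.


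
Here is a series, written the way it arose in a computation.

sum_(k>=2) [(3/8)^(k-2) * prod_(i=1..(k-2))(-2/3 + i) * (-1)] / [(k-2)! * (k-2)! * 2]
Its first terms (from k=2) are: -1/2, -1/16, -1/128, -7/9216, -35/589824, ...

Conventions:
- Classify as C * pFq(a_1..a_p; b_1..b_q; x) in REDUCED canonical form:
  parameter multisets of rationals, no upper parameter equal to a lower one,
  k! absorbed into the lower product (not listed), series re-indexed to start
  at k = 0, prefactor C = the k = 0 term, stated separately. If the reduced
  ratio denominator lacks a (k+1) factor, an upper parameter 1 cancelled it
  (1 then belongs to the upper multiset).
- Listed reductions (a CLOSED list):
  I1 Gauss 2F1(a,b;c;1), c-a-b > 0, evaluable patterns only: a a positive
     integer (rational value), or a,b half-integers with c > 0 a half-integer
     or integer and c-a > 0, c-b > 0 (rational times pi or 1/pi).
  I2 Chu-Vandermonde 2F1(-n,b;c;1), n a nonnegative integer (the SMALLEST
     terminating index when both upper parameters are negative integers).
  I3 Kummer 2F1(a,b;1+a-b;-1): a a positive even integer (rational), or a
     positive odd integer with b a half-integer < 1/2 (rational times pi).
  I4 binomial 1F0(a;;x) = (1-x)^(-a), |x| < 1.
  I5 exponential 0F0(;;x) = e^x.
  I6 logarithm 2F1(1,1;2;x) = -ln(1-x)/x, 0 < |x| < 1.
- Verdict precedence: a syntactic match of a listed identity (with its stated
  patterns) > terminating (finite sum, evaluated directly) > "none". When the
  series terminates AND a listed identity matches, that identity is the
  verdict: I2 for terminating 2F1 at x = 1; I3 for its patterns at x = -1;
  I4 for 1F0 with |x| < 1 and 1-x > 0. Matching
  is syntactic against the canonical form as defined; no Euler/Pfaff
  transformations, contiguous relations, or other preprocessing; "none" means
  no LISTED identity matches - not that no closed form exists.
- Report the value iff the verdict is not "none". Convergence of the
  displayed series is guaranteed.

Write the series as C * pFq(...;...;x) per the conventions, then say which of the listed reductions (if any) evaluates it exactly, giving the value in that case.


With C = -1/2: the canonical form is 1F1(1/3; 1; 3/8). Verdict: none here - no I1-I6 shape fits x = 3/8 with lower {1}.

The tell: with t_0 = -1/2, the denominator's factorial ratio (prefactor -1/2) is a lower Pochhammer.
Ratio: r(k) = (3/8) * (k+1/3) / [(k+1) (k+1)] - poly over poly, x = (3/8) from leading terms; C = -1/2 at k = 0.


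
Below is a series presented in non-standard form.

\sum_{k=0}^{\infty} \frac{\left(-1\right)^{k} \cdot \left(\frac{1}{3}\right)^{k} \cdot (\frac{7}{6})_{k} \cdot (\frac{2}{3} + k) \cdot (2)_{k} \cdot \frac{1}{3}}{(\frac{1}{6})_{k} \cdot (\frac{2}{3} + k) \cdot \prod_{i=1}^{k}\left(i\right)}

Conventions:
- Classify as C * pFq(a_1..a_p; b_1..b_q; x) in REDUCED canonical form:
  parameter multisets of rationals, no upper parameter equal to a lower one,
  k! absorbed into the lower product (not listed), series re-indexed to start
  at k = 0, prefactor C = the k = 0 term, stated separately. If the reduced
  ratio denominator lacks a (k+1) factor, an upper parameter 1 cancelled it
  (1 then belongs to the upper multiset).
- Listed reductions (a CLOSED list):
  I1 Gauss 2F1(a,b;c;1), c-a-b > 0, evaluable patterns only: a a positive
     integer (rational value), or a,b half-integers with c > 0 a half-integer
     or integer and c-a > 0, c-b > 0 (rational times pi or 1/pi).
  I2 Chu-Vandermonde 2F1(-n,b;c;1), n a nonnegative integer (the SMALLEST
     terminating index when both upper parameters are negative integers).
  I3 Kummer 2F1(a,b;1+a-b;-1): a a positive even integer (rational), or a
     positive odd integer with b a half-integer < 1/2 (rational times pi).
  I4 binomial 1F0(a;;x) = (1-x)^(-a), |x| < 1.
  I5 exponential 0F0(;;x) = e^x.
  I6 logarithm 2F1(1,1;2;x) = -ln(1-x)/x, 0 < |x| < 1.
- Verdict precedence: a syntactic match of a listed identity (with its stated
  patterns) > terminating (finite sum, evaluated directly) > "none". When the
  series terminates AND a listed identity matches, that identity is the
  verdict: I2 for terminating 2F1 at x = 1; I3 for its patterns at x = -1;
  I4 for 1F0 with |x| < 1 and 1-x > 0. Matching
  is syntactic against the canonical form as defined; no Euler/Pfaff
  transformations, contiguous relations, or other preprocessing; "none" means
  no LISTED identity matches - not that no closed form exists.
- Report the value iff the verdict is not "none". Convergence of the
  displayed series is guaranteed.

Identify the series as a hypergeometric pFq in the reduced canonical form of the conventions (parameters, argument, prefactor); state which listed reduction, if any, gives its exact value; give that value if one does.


x = -\frac{1}{3} here; the reduced form reads 2F1, upper {\frac{7}{6}, 2}, lower {\frac{1}{6}}, C = \frac{1}{3}. Verdict: none. No listed pattern accepts 2F1(\frac{7}{6}, 2; \frac{1}{6}; -\frac{1}{3}).

First insight: x = -\frac{1}{3} and the (-1)^k factor (C = 1/3) folds into the argument's sign.
Adjacent-term ratio: r(k) = -\frac{1}{3} * (k+\frac{7}{6}) (k+2) / [(k+\frac{1}{6}) (k+1)] - poly over poly, x = -\frac{1}{3} from leading terms; C = \frac{1}{3} at k = 0.


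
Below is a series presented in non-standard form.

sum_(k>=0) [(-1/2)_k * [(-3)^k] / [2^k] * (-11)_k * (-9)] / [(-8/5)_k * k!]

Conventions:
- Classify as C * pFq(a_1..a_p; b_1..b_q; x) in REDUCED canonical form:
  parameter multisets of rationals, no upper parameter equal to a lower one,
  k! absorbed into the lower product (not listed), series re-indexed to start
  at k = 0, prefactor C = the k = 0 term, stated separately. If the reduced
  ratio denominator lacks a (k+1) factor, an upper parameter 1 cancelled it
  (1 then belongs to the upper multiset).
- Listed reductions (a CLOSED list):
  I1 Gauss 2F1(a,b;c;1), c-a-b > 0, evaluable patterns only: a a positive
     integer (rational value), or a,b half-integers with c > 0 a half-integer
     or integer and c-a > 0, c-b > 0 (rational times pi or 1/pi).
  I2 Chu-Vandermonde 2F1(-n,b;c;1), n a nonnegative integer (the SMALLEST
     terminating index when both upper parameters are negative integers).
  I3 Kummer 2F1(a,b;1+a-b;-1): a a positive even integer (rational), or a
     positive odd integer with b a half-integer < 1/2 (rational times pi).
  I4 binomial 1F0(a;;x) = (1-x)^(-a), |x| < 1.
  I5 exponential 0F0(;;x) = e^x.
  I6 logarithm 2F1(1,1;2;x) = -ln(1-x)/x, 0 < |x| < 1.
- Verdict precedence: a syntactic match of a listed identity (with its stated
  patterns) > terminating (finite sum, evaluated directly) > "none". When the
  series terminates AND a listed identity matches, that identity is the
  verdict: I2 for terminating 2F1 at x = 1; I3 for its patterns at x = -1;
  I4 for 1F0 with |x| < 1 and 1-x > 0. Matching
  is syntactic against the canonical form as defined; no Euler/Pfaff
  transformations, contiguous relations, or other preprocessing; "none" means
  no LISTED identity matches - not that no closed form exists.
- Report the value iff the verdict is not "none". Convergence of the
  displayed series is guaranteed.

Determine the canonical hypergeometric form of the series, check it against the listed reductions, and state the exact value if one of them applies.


Structural cue: t_0 = -9 here, and the two k-th powers (C = -9) combine into one argument.
Term ratio: r(k) = (-3/2) * (k-11) (k-1/2) / [(k-8/5) (k+1)] - rational in k. x = (-3/2); t_0 = -9; negate the roots.

Reduced: x = -3/2, 2F1, upper = {-11, -1/2}, lower = {-8/5}, C = -9. Verdict: terminating. With -11 upstairs the series is a 12-term polynomial sum; evaluated term by term. Sum: 126350199593714766969/151285928034304.


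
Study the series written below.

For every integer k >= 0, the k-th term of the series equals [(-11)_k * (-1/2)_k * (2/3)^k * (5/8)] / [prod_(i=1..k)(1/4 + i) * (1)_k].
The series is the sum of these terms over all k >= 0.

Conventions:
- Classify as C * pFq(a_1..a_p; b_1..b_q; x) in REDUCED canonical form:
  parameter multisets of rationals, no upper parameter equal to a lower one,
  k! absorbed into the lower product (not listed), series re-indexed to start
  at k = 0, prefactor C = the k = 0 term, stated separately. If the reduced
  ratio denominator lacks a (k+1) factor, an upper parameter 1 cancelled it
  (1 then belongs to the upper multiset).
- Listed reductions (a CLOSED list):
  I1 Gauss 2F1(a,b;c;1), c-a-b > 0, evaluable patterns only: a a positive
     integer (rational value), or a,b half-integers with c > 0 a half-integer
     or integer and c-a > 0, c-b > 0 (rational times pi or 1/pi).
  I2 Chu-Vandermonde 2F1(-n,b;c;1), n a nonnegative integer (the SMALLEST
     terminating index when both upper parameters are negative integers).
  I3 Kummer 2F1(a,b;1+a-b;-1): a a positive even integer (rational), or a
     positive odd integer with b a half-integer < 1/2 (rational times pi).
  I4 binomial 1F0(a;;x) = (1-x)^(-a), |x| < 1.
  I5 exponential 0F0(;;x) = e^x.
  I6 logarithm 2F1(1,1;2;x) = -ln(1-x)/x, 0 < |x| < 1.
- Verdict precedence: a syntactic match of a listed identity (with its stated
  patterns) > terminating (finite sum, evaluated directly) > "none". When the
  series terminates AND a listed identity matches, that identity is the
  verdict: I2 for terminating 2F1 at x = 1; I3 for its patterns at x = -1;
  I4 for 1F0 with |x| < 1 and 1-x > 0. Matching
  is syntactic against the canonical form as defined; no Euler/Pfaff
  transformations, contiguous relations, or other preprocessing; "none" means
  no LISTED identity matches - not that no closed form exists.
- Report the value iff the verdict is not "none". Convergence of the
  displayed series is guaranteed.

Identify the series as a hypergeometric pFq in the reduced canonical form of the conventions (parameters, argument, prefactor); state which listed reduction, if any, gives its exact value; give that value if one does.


With C = 5/8: the canonical form is 2F1(-11, -1/2; 5/4; 2/3). Verdict: terminating. With -11 upstairs the series is a 12-term polynomial sum; evaluated term by term. Sum: 64611137348227/36472306904280.

Key observation: x = (2/3) and the lower running product (C = 5/8) is a rising factorial.
Ratio: r(k) = (2/3) * (k-11) (k-1/2) / [(k+5/4) (k+1)] - rational in k, leading ratio (2/3); with t_0 = 5/8, classification follows.


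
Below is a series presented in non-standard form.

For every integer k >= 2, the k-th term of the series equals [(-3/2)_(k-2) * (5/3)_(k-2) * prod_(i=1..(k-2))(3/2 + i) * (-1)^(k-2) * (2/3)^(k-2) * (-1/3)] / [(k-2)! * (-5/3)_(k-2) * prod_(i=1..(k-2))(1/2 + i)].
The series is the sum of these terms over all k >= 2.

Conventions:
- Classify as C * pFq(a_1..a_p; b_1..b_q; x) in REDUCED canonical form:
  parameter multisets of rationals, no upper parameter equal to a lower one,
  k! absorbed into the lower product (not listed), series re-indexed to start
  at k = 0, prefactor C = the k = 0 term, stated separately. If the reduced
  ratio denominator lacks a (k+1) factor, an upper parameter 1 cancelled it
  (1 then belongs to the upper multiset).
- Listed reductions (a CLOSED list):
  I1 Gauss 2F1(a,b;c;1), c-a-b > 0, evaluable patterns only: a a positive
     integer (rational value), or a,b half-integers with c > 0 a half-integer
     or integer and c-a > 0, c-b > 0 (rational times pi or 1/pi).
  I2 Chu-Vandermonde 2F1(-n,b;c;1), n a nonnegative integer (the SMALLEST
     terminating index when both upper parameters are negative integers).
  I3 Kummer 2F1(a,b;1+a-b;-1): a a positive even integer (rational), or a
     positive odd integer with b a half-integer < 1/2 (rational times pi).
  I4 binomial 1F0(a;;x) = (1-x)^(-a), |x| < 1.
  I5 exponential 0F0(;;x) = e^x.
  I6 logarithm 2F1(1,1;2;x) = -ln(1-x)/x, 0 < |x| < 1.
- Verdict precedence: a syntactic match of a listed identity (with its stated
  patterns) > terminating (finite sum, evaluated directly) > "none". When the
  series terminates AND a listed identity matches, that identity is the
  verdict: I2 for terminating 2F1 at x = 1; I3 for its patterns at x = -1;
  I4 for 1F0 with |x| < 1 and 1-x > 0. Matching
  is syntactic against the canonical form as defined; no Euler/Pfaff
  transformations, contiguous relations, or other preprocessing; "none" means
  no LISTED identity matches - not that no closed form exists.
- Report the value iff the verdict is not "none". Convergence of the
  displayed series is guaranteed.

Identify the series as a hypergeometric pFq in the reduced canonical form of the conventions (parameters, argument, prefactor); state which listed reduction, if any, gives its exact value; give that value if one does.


This is -1/3 * 3F2(-3/2, 5/3, 5/2; -5/3, 3/2; -2/3) in reduced canonical form. Verdict: none - at argument -2/3 the multisets {-3/2, 5/3, 5/2} ; {-5/3, 3/2} match no listed identity.

Key observation: from the first term -1/3: the lower running product (prefactor -1/3) is a rising factorial.
Adjacent-term ratio: r(k) = (-2/3) * (k-3/2) (k+5/3) (k+5/2) / [(k-5/3) (k+3/2) (k+1)] - rational in k. x = (-2/3); t_0 = -1/3; negate the roots.


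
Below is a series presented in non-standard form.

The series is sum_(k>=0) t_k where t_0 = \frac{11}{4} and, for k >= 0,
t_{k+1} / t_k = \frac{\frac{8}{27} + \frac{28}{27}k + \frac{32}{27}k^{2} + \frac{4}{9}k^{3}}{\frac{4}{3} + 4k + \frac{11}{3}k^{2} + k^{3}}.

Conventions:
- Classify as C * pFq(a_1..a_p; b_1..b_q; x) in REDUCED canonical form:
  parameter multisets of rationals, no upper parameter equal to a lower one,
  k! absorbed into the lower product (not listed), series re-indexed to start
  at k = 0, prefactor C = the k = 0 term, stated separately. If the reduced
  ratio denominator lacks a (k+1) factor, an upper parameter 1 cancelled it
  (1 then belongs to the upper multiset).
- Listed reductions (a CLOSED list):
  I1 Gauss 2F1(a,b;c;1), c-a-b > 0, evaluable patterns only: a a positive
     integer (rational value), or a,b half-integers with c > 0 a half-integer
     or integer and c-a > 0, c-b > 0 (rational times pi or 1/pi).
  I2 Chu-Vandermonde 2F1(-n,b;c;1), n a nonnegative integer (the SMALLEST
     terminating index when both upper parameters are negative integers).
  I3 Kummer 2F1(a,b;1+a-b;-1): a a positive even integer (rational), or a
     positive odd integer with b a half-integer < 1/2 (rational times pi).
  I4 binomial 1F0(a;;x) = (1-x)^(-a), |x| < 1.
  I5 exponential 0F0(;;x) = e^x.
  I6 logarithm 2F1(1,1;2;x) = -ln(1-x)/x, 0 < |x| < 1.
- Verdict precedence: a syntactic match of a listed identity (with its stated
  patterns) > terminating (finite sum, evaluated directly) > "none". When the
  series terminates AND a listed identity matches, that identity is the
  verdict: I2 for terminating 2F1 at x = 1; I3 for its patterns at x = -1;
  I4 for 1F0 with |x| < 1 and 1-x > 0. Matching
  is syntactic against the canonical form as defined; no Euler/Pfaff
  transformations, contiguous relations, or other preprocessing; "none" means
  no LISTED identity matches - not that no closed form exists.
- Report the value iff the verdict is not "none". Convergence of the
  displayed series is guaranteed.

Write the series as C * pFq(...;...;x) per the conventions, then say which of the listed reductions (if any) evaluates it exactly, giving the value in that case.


This is \frac{11}{4} * 2F1(1, 1; 2; \frac{4}{9}) in reduced canonical form. Verdict: logarithm (I6) fires (the logarithm: parameters (1,1;2), x = \frac{4}{9}). Hence: \left(-\frac{99}{16}\right) \cdot \ln\left(\frac{5}{9}\right).

Key observation: with t_0 = \frac{11}{4}, the expanded ratio factors over Q; C = 11/4, roots give parameters.
Ratio: r(k) = \frac{4}{9} * (k+1) (k+1) / [(k+2) (k+1)] - rational in k. x = \frac{4}{9}; t_0 = \frac{11}{4}; negate the roots.
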